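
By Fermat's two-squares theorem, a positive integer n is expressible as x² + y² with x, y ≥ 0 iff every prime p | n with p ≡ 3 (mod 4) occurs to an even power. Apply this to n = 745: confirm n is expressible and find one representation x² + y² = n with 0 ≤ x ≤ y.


Step 1: Factor n = 745 = 5 · 149.
Step 2: Check the mod-4 condition on each prime factor: 5 ≡ 1 (mod 4), exponent 1; 149 ≡ 1 (mod 4), exponent 1.
All primes ≡ 3 (mod 4) appear to even exponent (or don't appear), so by the two-squares theorem n IS expressible as a sum of two squares.
Step 3: Build a representation. Here n = 5 · 149 is a product of primes ≡ 1 (mod 4). Each prime p ≡ 1 (mod 4) is itself a sum of two squares; find a² by testing p − a² for a perfect square:
  5: 5 − 1² = 4 = 2² ⇒ 5 = 1² + 2².
  149: 149 − 1² = 148, 149 − 2² = 145, 149 − 3² = 140, 149 − 4² = 133, 149 − 5² = 124, 149 − 6² = 113, 149 − 7² = 100 = 10² ⇒ 149 = 7² + 10².
  Combine using the Brahmagupta–Fibonacci identity (a² + b²)(c² + d²) = (ac − bd)² + (ad + bc)² = (ac + bd)² + (ad − bc)²:
  5 · 149 = 745: from (1² + 2²)(7² + 10²), take (1·7 − 2·10, 1·10 + 2·7) = (7 − 20, 10 + 14) = (-13, 24); dropping signs (only squares matter) gives (13, 24); check 13² + 24² = 169 + 576 = 745 ✓.
Step 4: Order so x ≤ y and verify: 13² + 24² = 169 + 576 = 745 = n. ✓

n = 745 = 13² + 24² (one valid representation with x ≤ y).


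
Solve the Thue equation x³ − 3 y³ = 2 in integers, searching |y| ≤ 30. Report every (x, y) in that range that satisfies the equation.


The equation is x³ - 3y³ = 2. For fixed y, x³ = 3·y³ + 2, so a solution requires the RHS to be a perfect cube.
Strategy: iterate y from -30 to 30, compute RHS = 3·y³ + 2, and check whether it is a (positive or negative) perfect cube.
Check small values of y:
  y = 0: RHS = 2 is not a perfect cube.
  y = 1: RHS = 5 is not a perfect cube.
  y = -1: RHS = -1 = (-1)³ ⇒ x = -1 works.
  y = 2: RHS = 26 is not a perfect cube.
  y = -2: RHS = -22 is not a perfect cube.
  y = 3: RHS = 83 is not a perfect cube.
  y = -3: RHS = -79 is not a perfect cube.
Continuing the search up to |y| = 30 finds no further solutions beyond those listed.
Collected solutions: (-1, -1).

Solutions (with |y| ≤ 30): (-1, -1).


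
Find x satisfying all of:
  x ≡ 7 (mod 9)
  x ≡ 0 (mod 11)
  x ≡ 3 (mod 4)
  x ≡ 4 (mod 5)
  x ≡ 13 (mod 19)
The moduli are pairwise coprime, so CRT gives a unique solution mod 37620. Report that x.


Product of moduli M = 9 · 11 · 4 · 5 · 19 = 37620.
Merge one congruence at a time:
  Start: x ≡ 7 (mod 9).
  Combine with x ≡ 0 (mod 11); new modulus lcm = 99.
    Write x = 7 + 9·t and substitute into x ≡ 0 (mod 11): 9·t ≡ 0 − 7 = -7 (mod 11).
    Reduce coefficients mod 11: 9·t ≡ 4 (mod 11).
    The inverse of 9 mod 11 is 5 (since 9·5 = 45 = 4·11 + 1), so t ≡ 5·4 = 20 ≡ 9 (mod 11).
    Then x = 7 + 9·9 = 88, valid modulo lcm(9, 11) = 99: x ≡ 88 (mod 99).
  Combine with x ≡ 3 (mod 4); new modulus lcm = 396.
    Write x = 88 + 99·t and substitute into x ≡ 3 (mod 4): 99·t ≡ 3 − 88 = -85 (mod 4).
    Reduce coefficients mod 4: 3·t ≡ 3 (mod 4).
    The inverse of 3 mod 4 is 3 (since 3·3 = 9 = 2·4 + 1), so t ≡ 3·3 = 9 ≡ 1 (mod 4).
    Then x = 88 + 99·1 = 187, valid modulo lcm(99, 4) = 396: x ≡ 187 (mod 396).
  Combine with x ≡ 4 (mod 5); new modulus lcm = 1980.
    Write x = 187 + 396·t and substitute into x ≡ 4 (mod 5): 396·t ≡ 4 − 187 = -183 (mod 5).
    Reduce coefficients mod 5: 1·t ≡ 2 (mod 5).
    So t ≡ 2 (mod 5).
    Then x = 187 + 396·2 = 979, valid modulo lcm(396, 5) = 1980: x ≡ 979 (mod 1980).
  Combine with x ≡ 13 (mod 19); new modulus lcm = 37620.
    Write x = 979 + 1980·t and substitute into x ≡ 13 (mod 19): 1980·t ≡ 13 − 979 = -966 (mod 19).
    Reduce coefficients mod 19: 4·t ≡ 3 (mod 19).
    The inverse of 4 mod 19 is 5 (since 4·5 = 20 = 1·19 + 1), so t ≡ 5·3 = 15 ≡ 15 (mod 19).
    Then x = 979 + 1980·15 = 30679, valid modulo lcm(1980, 19) = 37620: x ≡ 30679 (mod 37620).
Verify against each original: 30679 mod 9 = 7, 30679 mod 11 = 0, 30679 mod 4 = 3, 30679 mod 5 = 4, 30679 mod 19 = 13.

x ≡ 30679 (mod 37620).


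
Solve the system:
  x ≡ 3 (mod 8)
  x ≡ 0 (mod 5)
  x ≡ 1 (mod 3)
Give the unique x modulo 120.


Moduli 8, 5, 3 are pairwise coprime; by CRT there is a unique solution modulo M = 8 · 5 · 3 = 120.
Solve pairwise, accumulating the modulus:
  Start with x ≡ 3 (mod 8).
  Combine with x ≡ 0 (mod 5): since gcd(8, 5) = 1, we get a unique residue mod 40.
    Write x = 3 + 8·t and substitute into x ≡ 0 (mod 5): 8·t ≡ 0 − 3 = -3 (mod 5).
    Reduce coefficients mod 5: 3·t ≡ 2 (mod 5).
    The inverse of 3 mod 5 is 2 (since 3·2 = 6 = 1·5 + 1), so t ≡ 2·2 = 4 ≡ 4 (mod 5).
    Then x = 3 + 8·4 = 35, valid modulo lcm(8, 5) = 40: x ≡ 35 (mod 40).
  Combine with x ≡ 1 (mod 3): since gcd(40, 3) = 1, we get a unique residue mod 120.
    Write x = 35 + 40·t and substitute into x ≡ 1 (mod 3): 40·t ≡ 1 − 35 = -34 (mod 3).
    Reduce coefficients mod 3: 1·t ≡ 2 (mod 3).
    So t ≡ 2 (mod 3).
    Then x = 35 + 40·2 = 115, valid modulo lcm(40, 3) = 120: x ≡ 115 (mod 120).
Verify: 115 mod 8 = 3 ✓, 115 mod 5 = 0 ✓, 115 mod 3 = 1 ✓.

x ≡ 115 (mod 120).


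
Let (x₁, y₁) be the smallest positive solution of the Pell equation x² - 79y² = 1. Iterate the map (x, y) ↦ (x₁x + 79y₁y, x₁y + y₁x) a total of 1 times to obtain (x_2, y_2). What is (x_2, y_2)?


Step 1: Find the fundamental solution (x₁, y₁) of x² - 79y² = 1.
  Expand √79 as a continued fraction. a₀ = ⌊√79⌋ = 8; iterate m_{k+1} = d_k·a_k − m_k, d_{k+1} = (79 − m_{k+1}²)/d_k, a_{k+1} = ⌊(a₀ + m_{k+1})/d_{k+1}⌋ (starting m₀ = 0, d₀ = 1), with convergents p_k = a_k·p_{k-1} + p_{k-2}, q_k = a_k·q_{k-1} + q_{k-2} (p₋₁ = 1, q₋₁ = 0):
  k = 0: a₀ = 8; p₀/q₀ = 8/1; p₀² − 79·q₀² = 64 − 79 = -15.
  k = 1: m = 8, d = 15, a = ⌊(8 + 8)/15⌋ = 1; p/q = (1·8 + 1)/(1·1 + 0) = 9/1; p² − 79·q² = 81 − 79 = 2.
  k = 2: m = 7, d = 2, a = ⌊(8 + 7)/2⌋ = 7; p/q = (7·9 + 8)/(7·1 + 1) = 71/8; p² − 79·q² = 5041 − 5056 = -15.
  k = 3: m = 7, d = 15, a = ⌊(8 + 7)/15⌋ = 1; p/q = (1·71 + 9)/(1·8 + 1) = 80/9; p² − 79·q² = 6400 − 6399 = 1.
  The first convergent with p² − 79·q² = 1 gives the fundamental solution (x₁, y₁) = (80, 9).
Step 2: Apply the recurrence (x_{n+1}, y_{n+1}) = (x₁x_n + 79y₁y_n, x₁y_n + y₁x_n) repeatedly.
  From (x_1, y_1) = (80, 9): x_2 = 80·80 + 79·9·9 = 12799; y_2 = 80·9 + 9·80 = 1440.
Step 3: Verify x_2² - 79·y_2² = 163814401 - 163814400 = 1 (should be 1). ✓

(x_1, y_1) = (80, 9); (x_2, y_2) = (12799, 1440).


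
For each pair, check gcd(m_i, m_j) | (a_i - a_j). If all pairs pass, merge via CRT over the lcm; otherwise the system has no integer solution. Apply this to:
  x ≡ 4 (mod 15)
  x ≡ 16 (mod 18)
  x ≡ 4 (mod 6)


Moduli 15, 18, 6 are not pairwise coprime, so CRT works modulo lcm(m_i) when all pairwise compatibility conditions hold.
Pairwise compatibility: gcd(m_i, m_j) must divide a_i - a_j for every pair.
Merge one congruence at a time:
  Start: x ≡ 4 (mod 15).
  Combine with x ≡ 16 (mod 18): gcd(15, 18) = 3; 16 - 4 = 12, which IS divisible by 3, so compatible.
    Write x = 4 + 15·t and substitute into x ≡ 16 (mod 18): 15·t ≡ 16 − 4 = 12 (mod 18).
    Divide the congruence (and modulus) by g = 3: 5·t ≡ 4 (mod 6).
    The inverse of 5 mod 6 is 5 (since 5·5 = 25 = 4·6 + 1), so t ≡ 5·4 = 20 ≡ 2 (mod 6).
    Then x = 4 + 15·2 = 34, valid modulo lcm(15, 18) = 90: x ≡ 34 (mod 90).
  Combine with x ≡ 4 (mod 6): gcd(90, 6) = 6; 4 - 34 = -30, which IS divisible by 6, so compatible.
    Write x = 34 + 90·t and substitute into x ≡ 4 (mod 6): 90·t ≡ 4 − 34 = -30 (mod 6).
    Divide the congruence (and modulus) by g = 6: 15·t ≡ -5 (mod 1).
    Modulo 1 every t works; take t = 0.
    Then x = 34 + 90·0 = 34, valid modulo lcm(90, 6) = 90: x ≡ 34 (mod 90).
Verify: 34 mod 15 = 4, 34 mod 18 = 16, 34 mod 6 = 4.

x ≡ 34 (mod 90).


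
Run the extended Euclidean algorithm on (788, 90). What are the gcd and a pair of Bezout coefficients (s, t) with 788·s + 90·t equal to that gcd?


Euclidean algorithm on (788, 90) — divide until remainder is 0:
  788 = 8 · 90 + 68
  90 = 1 · 68 + 22
  68 = 3 · 22 + 2
  22 = 11 · 2 + 0
gcd(788, 90) = 2.
Track Bezout coefficients alongside the remainders: start with r₀ = 788 = a·1 + b·0 (s = 1, t = 0) and r₁ = 90 = a·0 + b·1 (s = 0, t = 1); each new remainder r_{k+1} = r_{k-1} − q_k·r_k inherits s_{k+1} = s_{k-1} − q_k·s_k, t_{k+1} = t_{k-1} − q_k·t_k, so r_k = a·s_k + b·t_k at every step:
  q = 8: r = 68, s = 1 − 8·0 = 1, t = 0 − 8·1 = -8  (check: 788·1 + 90·(-8) = 68)
  q = 1: r = 22, s = 0 − 1·1 = -1, t = 1 − 1·(-8) = 9  (check: 788·(-1) + 90·9 = 22)
  q = 3: r = 2, s = 1 − 3·(-1) = 4, t = -8 − 3·9 = -35  (check: 788·4 + 90·(-35) = 2)
The row with r = 2 (the gcd) gives the Bezout coefficients s = 4, t = -35.
Result: 788 · (4) + 90 · (-35) = 2.

gcd(788, 90) = 2; s = 4, t = -35 (check: 788·4 + 90·(-35) = 2).


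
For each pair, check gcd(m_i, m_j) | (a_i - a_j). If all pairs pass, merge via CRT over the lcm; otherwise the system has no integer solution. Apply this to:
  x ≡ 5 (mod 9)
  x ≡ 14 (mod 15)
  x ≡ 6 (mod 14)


Moduli 9, 15, 14 are not pairwise coprime, so CRT works modulo lcm(m_i) when all pairwise compatibility conditions hold.
Pairwise compatibility: gcd(m_i, m_j) must divide a_i - a_j for every pair.
Merge one congruence at a time:
  Start: x ≡ 5 (mod 9).
  Combine with x ≡ 14 (mod 15): gcd(9, 15) = 3; 14 - 5 = 9, which IS divisible by 3, so compatible.
    Write x = 5 + 9·t and substitute into x ≡ 14 (mod 15): 9·t ≡ 14 − 5 = 9 (mod 15).
    Divide the congruence (and modulus) by g = 3: 3·t ≡ 3 (mod 5).
    The inverse of 3 mod 5 is 2 (since 3·2 = 6 = 1·5 + 1), so t ≡ 2·3 = 6 ≡ 1 (mod 5).
    Then x = 5 + 9·1 = 14, valid modulo lcm(9, 15) = 45: x ≡ 14 (mod 45).
  Combine with x ≡ 6 (mod 14): gcd(45, 14) = 1; 6 - 14 = -8, which IS divisible by 1, so compatible.
    Write x = 14 + 45·t and substitute into x ≡ 6 (mod 14): 45·t ≡ 6 − 14 = -8 (mod 14).
    Reduce coefficients mod 14: 3·t ≡ 6 (mod 14).
    The inverse of 3 mod 14 is 5 (since 3·5 = 15 = 1·14 + 1), so t ≡ 5·6 = 30 ≡ 2 (mod 14).
    Then x = 14 + 45·2 = 104, valid modulo lcm(45, 14) = 630: x ≡ 104 (mod 630).
Verify: 104 mod 9 = 5, 104 mod 15 = 14, 104 mod 14 = 6.

x ≡ 104 (mod 630).


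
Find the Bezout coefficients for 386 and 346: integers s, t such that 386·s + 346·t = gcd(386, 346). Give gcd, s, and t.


Euclidean algorithm on (386, 346) — divide until remainder is 0:
  386 = 1 · 346 + 40
  346 = 8 · 40 + 26
  40 = 1 · 26 + 14
  26 = 1 · 14 + 12
  14 = 1 · 12 + 2
  12 = 6 · 2 + 0
gcd(386, 346) = 2.
Track Bezout coefficients alongside the remainders: start with r₀ = 386 = a·1 + b·0 (s = 1, t = 0) and r₁ = 346 = a·0 + b·1 (s = 0, t = 1); each new remainder r_{k+1} = r_{k-1} − q_k·r_k inherits s_{k+1} = s_{k-1} − q_k·s_k, t_{k+1} = t_{k-1} − q_k·t_k, so r_k = a·s_k + b·t_k at every step:
  q = 1: r = 40, s = 1 − 1·0 = 1, t = 0 − 1·1 = -1  (check: 386·1 + 346·(-1) = 40)
  q = 8: r = 26, s = 0 − 8·1 = -8, t = 1 − 8·(-1) = 9  (check: 386·(-8) + 346·9 = 26)
  q = 1: r = 14, s = 1 − 1·(-8) = 9, t = -1 − 1·9 = -10  (check: 386·9 + 346·(-10) = 14)
  q = 1: r = 12, s = -8 − 1·9 = -17, t = 9 − 1·(-10) = 19  (check: 386·(-17) + 346·19 = 12)
  q = 1: r = 2, s = 9 − 1·(-17) = 26, t = -10 − 1·19 = -29  (check: 386·26 + 346·(-29) = 2)
The row with r = 2 (the gcd) gives the Bezout coefficients s = 26, t = -29.
Result: 386 · (26) + 346 · (-29) = 2.

gcd(386, 346) = 2; s = 26, t = -29 (check: 386·26 + 346·(-29) = 2).


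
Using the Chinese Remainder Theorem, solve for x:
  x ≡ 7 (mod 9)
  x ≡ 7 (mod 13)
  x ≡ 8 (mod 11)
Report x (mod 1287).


Moduli 9, 13, 11 are pairwise coprime; by CRT there is a unique solution modulo M = 9 · 13 · 11 = 1287.
Solve pairwise, accumulating the modulus:
  Start with x ≡ 7 (mod 9).
  Combine with x ≡ 7 (mod 13): since gcd(9, 13) = 1, we get a unique residue mod 117.
    Write x = 7 + 9·t and substitute into x ≡ 7 (mod 13): 9·t ≡ 7 − 7 = 0 (mod 13).
    The inverse of 9 mod 13 is 3 (since 9·3 = 27 = 2·13 + 1), so t ≡ 3·0 = 0 ≡ 0 (mod 13).
    Then x = 7 + 9·0 = 7, valid modulo lcm(9, 13) = 117: x ≡ 7 (mod 117).
  Combine with x ≡ 8 (mod 11): since gcd(117, 11) = 1, we get a unique residue mod 1287.
    Write x = 7 + 117·t and substitute into x ≡ 8 (mod 11): 117·t ≡ 8 − 7 = 1 (mod 11).
    Reduce coefficients mod 11: 7·t ≡ 1 (mod 11).
    The inverse of 7 mod 11 is 8 (since 7·8 = 56 = 5·11 + 1), so t ≡ 8·1 = 8 ≡ 8 (mod 11).
    Then x = 7 + 117·8 = 943, valid modulo lcm(117, 11) = 1287: x ≡ 943 (mod 1287).
Verify: 943 mod 9 = 7 ✓, 943 mod 13 = 7 ✓, 943 mod 11 = 8 ✓.

x ≡ 943 (mod 1287).


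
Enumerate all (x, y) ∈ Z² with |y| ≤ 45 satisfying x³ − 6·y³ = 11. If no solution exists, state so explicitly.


The equation is x³ - 6y³ = 11. For fixed y, x³ = 6·y³ + 11, so a solution requires the RHS to be a perfect cube.
Strategy: iterate y from -45 to 45, compute RHS = 6·y³ + 11, and check whether it is a (positive or negative) perfect cube.
Check small values of y:
  y = 0: RHS = 11 is not a perfect cube.
  y = 1: RHS = 17 is not a perfect cube.
  y = -1: RHS = 5 is not a perfect cube.
  y = 2: RHS = 59 is not a perfect cube.
  y = -2: RHS = -37 is not a perfect cube.
  y = 3: RHS = 173 is not a perfect cube.
  y = -3: RHS = -151 is not a perfect cube.
Continuing the search up to |y| = 45 finds no solutions either.
No (x, y) in the scanned range satisfies the equation.

No integer solutions with |y| ≤ 45.


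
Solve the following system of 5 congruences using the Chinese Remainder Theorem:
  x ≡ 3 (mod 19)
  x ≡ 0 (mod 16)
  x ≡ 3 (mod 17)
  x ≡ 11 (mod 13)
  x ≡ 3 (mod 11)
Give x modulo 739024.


Product of moduli M = 19 · 16 · 17 · 13 · 11 = 739024.
Merge one congruence at a time:
  Start: x ≡ 3 (mod 19).
  Combine with x ≡ 0 (mod 16); new modulus lcm = 304.
    Write x = 3 + 19·t and substitute into x ≡ 0 (mod 16): 19·t ≡ 0 − 3 = -3 (mod 16).
    Reduce coefficients mod 16: 3·t ≡ 13 (mod 16).
    The inverse of 3 mod 16 is 11 (since 3·11 = 33 = 2·16 + 1), so t ≡ 11·13 = 143 ≡ 15 (mod 16).
    Then x = 3 + 19·15 = 288, valid modulo lcm(19, 16) = 304: x ≡ 288 (mod 304).
  Combine with x ≡ 3 (mod 17); new modulus lcm = 5168.
    Write x = 288 + 304·t and substitute into x ≡ 3 (mod 17): 304·t ≡ 3 − 288 = -285 (mod 17).
    Reduce coefficients mod 17: 15·t ≡ 4 (mod 17).
    The inverse of 15 mod 17 is 8 (since 15·8 = 120 = 7·17 + 1), so t ≡ 8·4 = 32 ≡ 15 (mod 17).
    Then x = 288 + 304·15 = 4848, valid modulo lcm(304, 17) = 5168: x ≡ 4848 (mod 5168).
  Combine with x ≡ 11 (mod 13); new modulus lcm = 67184.
    Write x = 4848 + 5168·t and substitute into x ≡ 11 (mod 13): 5168·t ≡ 11 − 4848 = -4837 (mod 13).
    Reduce coefficients mod 13: 7·t ≡ 12 (mod 13).
    The inverse of 7 mod 13 is 2 (since 7·2 = 14 = 1·13 + 1), so t ≡ 2·12 = 24 ≡ 11 (mod 13).
    Then x = 4848 + 5168·11 = 61696, valid modulo lcm(5168, 13) = 67184: x ≡ 61696 (mod 67184).
  Combine with x ≡ 3 (mod 11); new modulus lcm = 739024.
    Write x = 61696 + 67184·t and substitute into x ≡ 3 (mod 11): 67184·t ≡ 3 − 61696 = -61693 (mod 11).
    Reduce coefficients mod 11: 7·t ≡ 6 (mod 11).
    The inverse of 7 mod 11 is 8 (since 7·8 = 56 = 5·11 + 1), so t ≡ 8·6 = 48 ≡ 4 (mod 11).
    Then x = 61696 + 67184·4 = 330432, valid modulo lcm(67184, 11) = 739024: x ≡ 330432 (mod 739024).
Verify against each original: 330432 mod 19 = 3, 330432 mod 16 = 0, 330432 mod 17 = 3, 330432 mod 13 = 11, 330432 mod 11 = 3.

x ≡ 330432 (mod 739024).


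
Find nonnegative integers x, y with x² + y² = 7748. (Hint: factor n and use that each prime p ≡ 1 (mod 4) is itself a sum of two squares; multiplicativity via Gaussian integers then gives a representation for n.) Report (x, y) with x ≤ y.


Step 1: Factor n = 7748 = 2^2 · 13 · 149.
Step 2: Check the mod-4 condition on each prime factor: 2 = 2 (special); 13 ≡ 1 (mod 4), exponent 1; 149 ≡ 1 (mod 4), exponent 1.
All primes ≡ 3 (mod 4) appear to even exponent (or don't appear), so by the two-squares theorem n IS expressible as a sum of two squares.
Step 3: Build a representation. Group n = k² · m with k = 2 and m = 13 · 149 = 1937 (a product of primes ≡ 1 (mod 4)); a representation of m scales to one of n via (k·x)² + (k·y)² = k²(x² + y²). Each prime p ≡ 1 (mod 4) is itself a sum of two squares; find a² by testing p − a² for a perfect square:
  13: 13 − 1² = 12, 13 − 2² = 9 = 3² ⇒ 13 = 2² + 3².
  149: 149 − 1² = 148, 149 − 2² = 145, 149 − 3² = 140, 149 − 4² = 133, 149 − 5² = 124, 149 − 6² = 113, 149 − 7² = 100 = 10² ⇒ 149 = 7² + 10².
  Combine using the Brahmagupta–Fibonacci identity (a² + b²)(c² + d²) = (ac − bd)² + (ad + bc)² = (ac + bd)² + (ad − bc)²:
  13 · 149 = 1937: from (2² + 3²)(7² + 10²), take (2·7 − 3·10, 2·10 + 3·7) = (14 − 30, 20 + 21) = (-16, 41); dropping signs (only squares matter) gives (16, 41); check 16² + 41² = 256 + 1681 = 1937 ✓.
  Scale by k = 2: (2·16, 2·41) = (32, 82).
Step 4: Order so x ≤ y and verify: 32² + 82² = 1024 + 6724 = 7748 = n. ✓

n = 7748 = 32² + 82² (one valid representation with x ≤ y).


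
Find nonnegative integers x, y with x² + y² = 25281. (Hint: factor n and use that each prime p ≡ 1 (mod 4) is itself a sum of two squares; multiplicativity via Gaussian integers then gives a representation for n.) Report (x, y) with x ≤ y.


Step 1: Factor n = 25281 = 3^2 · 53^2.
Step 2: Check the mod-4 condition on each prime factor: 3 ≡ 3 (mod 4), exponent 2 (must be even); 53 ≡ 1 (mod 4), exponent 2.
All primes ≡ 3 (mod 4) appear to even exponent (or don't appear), so by the two-squares theorem n IS expressible as a sum of two squares.
Step 3: Build a representation. Group n = k² · m with k = 3 and m = 53 · 53 = 2809 (a product of primes ≡ 1 (mod 4)); a representation of m scales to one of n via (k·x)² + (k·y)² = k²(x² + y²). Each prime p ≡ 1 (mod 4) is itself a sum of two squares; find a² by testing p − a² for a perfect square:
  53: 53 − 1² = 52, 53 − 2² = 49 = 7² ⇒ 53 = 2² + 7².
  Combine using the Brahmagupta–Fibonacci identity (a² + b²)(c² + d²) = (ac − bd)² + (ad + bc)² = (ac + bd)² + (ad − bc)²:
  53 · 53 = 2809: from (2² + 7²)(2² + 7²), take (2·2 − 7·7, 2·7 + 7·2) = (4 − 49, 14 + 14) = (-45, 28); dropping signs (only squares matter) gives (45, 28); check 45² + 28² = 2025 + 784 = 2809 ✓.
  Scale by k = 3: (3·45, 3·28) = (135, 84).
Step 4: Order so x ≤ y and verify: 84² + 135² = 7056 + 18225 = 25281 = n. ✓

n = 25281 = 84² + 135² (one valid representation with x ≤ y).


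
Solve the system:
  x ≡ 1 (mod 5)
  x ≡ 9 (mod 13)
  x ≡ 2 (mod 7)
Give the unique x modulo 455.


Moduli 5, 13, 7 are pairwise coprime; by CRT there is a unique solution modulo M = 5 · 13 · 7 = 455.
Solve pairwise, accumulating the modulus:
  Start with x ≡ 1 (mod 5).
  Combine with x ≡ 9 (mod 13): since gcd(5, 13) = 1, we get a unique residue mod 65.
    Write x = 1 + 5·t and substitute into x ≡ 9 (mod 13): 5·t ≡ 9 − 1 = 8 (mod 13).
    The inverse of 5 mod 13 is 8 (since 5·8 = 40 = 3·13 + 1), so t ≡ 8·8 = 64 ≡ 12 (mod 13).
    Then x = 1 + 5·12 = 61, valid modulo lcm(5, 13) = 65: x ≡ 61 (mod 65).
  Combine with x ≡ 2 (mod 7): since gcd(65, 7) = 1, we get a unique residue mod 455.
    Write x = 61 + 65·t and substitute into x ≡ 2 (mod 7): 65·t ≡ 2 − 61 = -59 (mod 7).
    Reduce coefficients mod 7: 2·t ≡ 4 (mod 7).
    The inverse of 2 mod 7 is 4 (since 2·4 = 8 = 1·7 + 1), so t ≡ 4·4 = 16 ≡ 2 (mod 7).
    Then x = 61 + 65·2 = 191, valid modulo lcm(65, 7) = 455: x ≡ 191 (mod 455).
Verify: 191 mod 5 = 1 ✓, 191 mod 13 = 9 ✓, 191 mod 7 = 2 ✓.

x ≡ 191 (mod 455).


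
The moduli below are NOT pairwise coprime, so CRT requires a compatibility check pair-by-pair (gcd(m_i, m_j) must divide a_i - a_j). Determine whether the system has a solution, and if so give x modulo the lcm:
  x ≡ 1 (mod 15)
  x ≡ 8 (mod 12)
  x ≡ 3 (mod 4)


Moduli 15, 12, 4 are not pairwise coprime, so CRT works modulo lcm(m_i) when all pairwise compatibility conditions hold.
Pairwise compatibility: gcd(m_i, m_j) must divide a_i - a_j for every pair.
Merge one congruence at a time:
  Start: x ≡ 1 (mod 15).
  Combine with x ≡ 8 (mod 12): gcd(15, 12) = 3, and 8 - 1 = 7 is NOT divisible by 3.
    ⇒ system is inconsistent (no integer solution).

No solution (the system is inconsistent).


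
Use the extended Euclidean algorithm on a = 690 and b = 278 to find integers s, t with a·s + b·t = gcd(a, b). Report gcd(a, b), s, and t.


Euclidean algorithm on (690, 278) — divide until remainder is 0:
  690 = 2 · 278 + 134
  278 = 2 · 134 + 10
  134 = 13 · 10 + 4
  10 = 2 · 4 + 2
  4 = 2 · 2 + 0
gcd(690, 278) = 2.
Track Bezout coefficients alongside the remainders: start with r₀ = 690 = a·1 + b·0 (s = 1, t = 0) and r₁ = 278 = a·0 + b·1 (s = 0, t = 1); each new remainder r_{k+1} = r_{k-1} − q_k·r_k inherits s_{k+1} = s_{k-1} − q_k·s_k, t_{k+1} = t_{k-1} − q_k·t_k, so r_k = a·s_k + b·t_k at every step:
  q = 2: r = 134, s = 1 − 2·0 = 1, t = 0 − 2·1 = -2  (check: 690·1 + 278·(-2) = 134)
  q = 2: r = 10, s = 0 − 2·1 = -2, t = 1 − 2·(-2) = 5  (check: 690·(-2) + 278·5 = 10)
  q = 13: r = 4, s = 1 − 13·(-2) = 27, t = -2 − 13·5 = -67  (check: 690·27 + 278·(-67) = 4)
  q = 2: r = 2, s = -2 − 2·27 = -56, t = 5 − 2·(-67) = 139  (check: 690·(-56) + 278·139 = 2)
The row with r = 2 (the gcd) gives the Bezout coefficients s = -56, t = 139.
Result: 690 · (-56) + 278 · (139) = 2.

gcd(690, 278) = 2; s = -56, t = 139 (check: 690·(-56) + 278·139 = 2).


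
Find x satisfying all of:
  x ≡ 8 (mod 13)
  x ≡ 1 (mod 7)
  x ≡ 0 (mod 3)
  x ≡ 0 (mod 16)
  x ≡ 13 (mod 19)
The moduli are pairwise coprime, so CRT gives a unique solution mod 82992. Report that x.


Product of moduli M = 13 · 7 · 3 · 16 · 19 = 82992.
Merge one congruence at a time:
  Start: x ≡ 8 (mod 13).
  Combine with x ≡ 1 (mod 7); new modulus lcm = 91.
    Write x = 8 + 13·t and substitute into x ≡ 1 (mod 7): 13·t ≡ 1 − 8 = -7 (mod 7).
    Reduce coefficients mod 7: 6·t ≡ 0 (mod 7).
    The inverse of 6 mod 7 is 6 (since 6·6 = 36 = 5·7 + 1), so t ≡ 6·0 = 0 ≡ 0 (mod 7).
    Then x = 8 + 13·0 = 8, valid modulo lcm(13, 7) = 91: x ≡ 8 (mod 91).
  Combine with x ≡ 0 (mod 3); new modulus lcm = 273.
    Write x = 8 + 91·t and substitute into x ≡ 0 (mod 3): 91·t ≡ 0 − 8 = -8 (mod 3).
    Reduce coefficients mod 3: 1·t ≡ 1 (mod 3).
    So t ≡ 1 (mod 3).
    Then x = 8 + 91·1 = 99, valid modulo lcm(91, 3) = 273: x ≡ 99 (mod 273).
  Combine with x ≡ 0 (mod 16); new modulus lcm = 4368.
    Write x = 99 + 273·t and substitute into x ≡ 0 (mod 16): 273·t ≡ 0 − 99 = -99 (mod 16).
    Reduce coefficients mod 16: 1·t ≡ 13 (mod 16).
    So t ≡ 13 (mod 16).
    Then x = 99 + 273·13 = 3648, valid modulo lcm(273, 16) = 4368: x ≡ 3648 (mod 4368).
  Combine with x ≡ 13 (mod 19); new modulus lcm = 82992.
    Write x = 3648 + 4368·t and substitute into x ≡ 13 (mod 19): 4368·t ≡ 13 − 3648 = -3635 (mod 19).
    Reduce coefficients mod 19: 17·t ≡ 13 (mod 19).
    The inverse of 17 mod 19 is 9 (since 17·9 = 153 = 8·19 + 1), so t ≡ 9·13 = 117 ≡ 3 (mod 19).
    Then x = 3648 + 4368·3 = 16752, valid modulo lcm(4368, 19) = 82992: x ≡ 16752 (mod 82992).
Verify against each original: 16752 mod 13 = 8, 16752 mod 7 = 1, 16752 mod 3 = 0, 16752 mod 16 = 0, 16752 mod 19 = 13.

x ≡ 16752 (mod 82992).


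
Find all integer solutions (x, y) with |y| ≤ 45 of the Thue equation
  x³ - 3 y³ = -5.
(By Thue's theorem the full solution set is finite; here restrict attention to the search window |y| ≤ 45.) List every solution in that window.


The equation is x³ - 3y³ = -5. For fixed y, x³ = 3·y³ − 5, so a solution requires the RHS to be a perfect cube.
Strategy: iterate y from -45 to 45, compute RHS = 3·y³ − 5, and check whether it is a (positive or negative) perfect cube.
Check small values of y:
  y = 0: RHS = -5 is not a perfect cube.
  y = 1: RHS = -2 is not a perfect cube.
  y = -1: RHS = -8 = (-2)³ ⇒ x = -2 works.
  y = 2: RHS = 19 is not a perfect cube.
  y = -2: RHS = -29 is not a perfect cube.
  y = 3: RHS = 76 is not a perfect cube.
  y = -3: RHS = -86 is not a perfect cube.
Continuing the search up to |y| = 45 finds no further solutions beyond those listed.
Collected solutions: (-2, -1).

Solutions (with |y| ≤ 45): (-2, -1).


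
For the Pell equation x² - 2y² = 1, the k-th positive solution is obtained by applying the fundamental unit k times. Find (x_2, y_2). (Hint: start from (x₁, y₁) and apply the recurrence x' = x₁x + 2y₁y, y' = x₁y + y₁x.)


Step 1: Find the fundamental solution (x₁, y₁) of x² - 2y² = 1.
  Expand √2 as a continued fraction. a₀ = ⌊√2⌋ = 1; iterate m_{k+1} = d_k·a_k − m_k, d_{k+1} = (2 − m_{k+1}²)/d_k, a_{k+1} = ⌊(a₀ + m_{k+1})/d_{k+1}⌋ (starting m₀ = 0, d₀ = 1), with convergents p_k = a_k·p_{k-1} + p_{k-2}, q_k = a_k·q_{k-1} + q_{k-2} (p₋₁ = 1, q₋₁ = 0):
  k = 0: a₀ = 1; p₀/q₀ = 1/1; p₀² − 2·q₀² = 1 − 2 = -1.
  k = 1: m = 1, d = 1, a = ⌊(1 + 1)/1⌋ = 2; p/q = (2·1 + 1)/(2·1 + 0) = 3/2; p² − 2·q² = 9 − 8 = 1.
  The first convergent with p² − 2·q² = 1 gives the fundamental solution (x₁, y₁) = (3, 2).
Step 2: Apply the recurrence (x_{n+1}, y_{n+1}) = (x₁x_n + 2y₁y_n, x₁y_n + y₁x_n) repeatedly.
  From (x_1, y_1) = (3, 2): x_2 = 3·3 + 2·2·2 = 17; y_2 = 3·2 + 2·3 = 12.
Step 3: Verify x_2² - 2·y_2² = 289 - 288 = 1 (should be 1). ✓

(x_1, y_1) = (3, 2); (x_2, y_2) = (17, 12).


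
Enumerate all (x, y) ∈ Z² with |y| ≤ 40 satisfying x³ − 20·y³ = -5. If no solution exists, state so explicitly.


The equation is x³ - 20y³ = -5. For fixed y, x³ = 20·y³ − 5, so a solution requires the RHS to be a perfect cube.
Strategy: iterate y from -40 to 40, compute RHS = 20·y³ − 5, and check whether it is a (positive or negative) perfect cube.
Check small values of y:
  y = 0: RHS = -5 is not a perfect cube.
  y = 1: RHS = 15 is not a perfect cube.
  y = -1: RHS = -25 is not a perfect cube.
  y = 2: RHS = 155 is not a perfect cube.
  y = -2: RHS = -165 is not a perfect cube.
  y = 3: RHS = 535 is not a perfect cube.
  y = -3: RHS = -545 is not a perfect cube.
Continuing the search up to |y| = 40 finds no solutions either.
No (x, y) in the scanned range satisfies the equation.

No integer solutions with |y| ≤ 40.


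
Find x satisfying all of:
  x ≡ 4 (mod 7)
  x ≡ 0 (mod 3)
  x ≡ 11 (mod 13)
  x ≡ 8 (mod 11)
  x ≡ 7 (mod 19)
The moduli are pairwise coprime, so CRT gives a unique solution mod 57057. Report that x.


Product of moduli M = 7 · 3 · 13 · 11 · 19 = 57057.
Merge one congruence at a time:
  Start: x ≡ 4 (mod 7).
  Combine with x ≡ 0 (mod 3); new modulus lcm = 21.
    Write x = 4 + 7·t and substitute into x ≡ 0 (mod 3): 7·t ≡ 0 − 4 = -4 (mod 3).
    Reduce coefficients mod 3: 1·t ≡ 2 (mod 3).
    So t ≡ 2 (mod 3).
    Then x = 4 + 7·2 = 18, valid modulo lcm(7, 3) = 21: x ≡ 18 (mod 21).
  Combine with x ≡ 11 (mod 13); new modulus lcm = 273.
    Write x = 18 + 21·t and substitute into x ≡ 11 (mod 13): 21·t ≡ 11 − 18 = -7 (mod 13).
    Reduce coefficients mod 13: 8·t ≡ 6 (mod 13).
    The inverse of 8 mod 13 is 5 (since 8·5 = 40 = 3·13 + 1), so t ≡ 5·6 = 30 ≡ 4 (mod 13).
    Then x = 18 + 21·4 = 102, valid modulo lcm(21, 13) = 273: x ≡ 102 (mod 273).
  Combine with x ≡ 8 (mod 11); new modulus lcm = 3003.
    Write x = 102 + 273·t and substitute into x ≡ 8 (mod 11): 273·t ≡ 8 − 102 = -94 (mod 11).
    Reduce coefficients mod 11: 9·t ≡ 5 (mod 11).
    The inverse of 9 mod 11 is 5 (since 9·5 = 45 = 4·11 + 1), so t ≡ 5·5 = 25 ≡ 3 (mod 11).
    Then x = 102 + 273·3 = 921, valid modulo lcm(273, 11) = 3003: x ≡ 921 (mod 3003).
  Combine with x ≡ 7 (mod 19); new modulus lcm = 57057.
    Write x = 921 + 3003·t and substitute into x ≡ 7 (mod 19): 3003·t ≡ 7 − 921 = -914 (mod 19).
    Reduce coefficients mod 19: 1·t ≡ 17 (mod 19).
    So t ≡ 17 (mod 19).
    Then x = 921 + 3003·17 = 51972, valid modulo lcm(3003, 19) = 57057: x ≡ 51972 (mod 57057).
Verify against each original: 51972 mod 7 = 4, 51972 mod 3 = 0, 51972 mod 13 = 11, 51972 mod 11 = 8, 51972 mod 19 = 7.

x ≡ 51972 (mod 57057).


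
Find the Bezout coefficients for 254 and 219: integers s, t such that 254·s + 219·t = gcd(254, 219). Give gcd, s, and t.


Euclidean algorithm on (254, 219) — divide until remainder is 0:
  254 = 1 · 219 + 35
  219 = 6 · 35 + 9
  35 = 3 · 9 + 8
  9 = 1 · 8 + 1
  8 = 8 · 1 + 0
gcd(254, 219) = 1.
Track Bezout coefficients alongside the remainders: start with r₀ = 254 = a·1 + b·0 (s = 1, t = 0) and r₁ = 219 = a·0 + b·1 (s = 0, t = 1); each new remainder r_{k+1} = r_{k-1} − q_k·r_k inherits s_{k+1} = s_{k-1} − q_k·s_k, t_{k+1} = t_{k-1} − q_k·t_k, so r_k = a·s_k + b·t_k at every step:
  q = 1: r = 35, s = 1 − 1·0 = 1, t = 0 − 1·1 = -1  (check: 254·1 + 219·(-1) = 35)
  q = 6: r = 9, s = 0 − 6·1 = -6, t = 1 − 6·(-1) = 7  (check: 254·(-6) + 219·7 = 9)
  q = 3: r = 8, s = 1 − 3·(-6) = 19, t = -1 − 3·7 = -22  (check: 254·19 + 219·(-22) = 8)
  q = 1: r = 1, s = -6 − 1·19 = -25, t = 7 − 1·(-22) = 29  (check: 254·(-25) + 219·29 = 1)
The row with r = 1 (the gcd) gives the Bezout coefficients s = -25, t = 29.
Result: 254 · (-25) + 219 · (29) = 1.

gcd(254, 219) = 1; s = -25, t = 29 (check: 254·(-25) + 219·29 = 1).


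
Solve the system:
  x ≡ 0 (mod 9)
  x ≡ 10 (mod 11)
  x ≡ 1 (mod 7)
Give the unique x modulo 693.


Moduli 9, 11, 7 are pairwise coprime; by CRT there is a unique solution modulo M = 9 · 11 · 7 = 693.
Solve pairwise, accumulating the modulus:
  Start with x ≡ 0 (mod 9).
  Combine with x ≡ 10 (mod 11): since gcd(9, 11) = 1, we get a unique residue mod 99.
    Write x = 0 + 9·t and substitute into x ≡ 10 (mod 11): 9·t ≡ 10 − 0 = 10 (mod 11).
    The inverse of 9 mod 11 is 5 (since 9·5 = 45 = 4·11 + 1), so t ≡ 5·10 = 50 ≡ 6 (mod 11).
    Then x = 0 + 9·6 = 54, valid modulo lcm(9, 11) = 99: x ≡ 54 (mod 99).
  Combine with x ≡ 1 (mod 7): since gcd(99, 7) = 1, we get a unique residue mod 693.
    Write x = 54 + 99·t and substitute into x ≡ 1 (mod 7): 99·t ≡ 1 − 54 = -53 (mod 7).
    Reduce coefficients mod 7: 1·t ≡ 3 (mod 7).
    So t ≡ 3 (mod 7).
    Then x = 54 + 99·3 = 351, valid modulo lcm(99, 7) = 693: x ≡ 351 (mod 693).
Verify: 351 mod 9 = 0 ✓, 351 mod 11 = 10 ✓, 351 mod 7 = 1 ✓.

x ≡ 351 (mod 693).


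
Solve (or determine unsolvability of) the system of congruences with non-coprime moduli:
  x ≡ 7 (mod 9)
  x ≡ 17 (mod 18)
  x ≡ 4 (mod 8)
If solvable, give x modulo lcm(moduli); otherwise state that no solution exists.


Moduli 9, 18, 8 are not pairwise coprime, so CRT works modulo lcm(m_i) when all pairwise compatibility conditions hold.
Pairwise compatibility: gcd(m_i, m_j) must divide a_i - a_j for every pair.
Merge one congruence at a time:
  Start: x ≡ 7 (mod 9).
  Combine with x ≡ 17 (mod 18): gcd(9, 18) = 9, and 17 - 7 = 10 is NOT divisible by 9.
    ⇒ system is inconsistent (no integer solution).

No solution (the system is inconsistent).


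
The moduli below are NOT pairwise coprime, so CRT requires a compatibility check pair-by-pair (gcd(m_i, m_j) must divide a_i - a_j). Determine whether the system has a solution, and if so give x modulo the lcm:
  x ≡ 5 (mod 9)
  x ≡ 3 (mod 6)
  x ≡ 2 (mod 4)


Moduli 9, 6, 4 are not pairwise coprime, so CRT works modulo lcm(m_i) when all pairwise compatibility conditions hold.
Pairwise compatibility: gcd(m_i, m_j) must divide a_i - a_j for every pair.
Merge one congruence at a time:
  Start: x ≡ 5 (mod 9).
  Combine with x ≡ 3 (mod 6): gcd(9, 6) = 3, and 3 - 5 = -2 is NOT divisible by 3.
    ⇒ system is inconsistent (no integer solution).

No solution (the system is inconsistent).


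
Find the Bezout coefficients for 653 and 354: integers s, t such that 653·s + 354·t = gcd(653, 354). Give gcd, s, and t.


Euclidean algorithm on (653, 354) — divide until remainder is 0:
  653 = 1 · 354 + 299
  354 = 1 · 299 + 55
  299 = 5 · 55 + 24
  55 = 2 · 24 + 7
  24 = 3 · 7 + 3
  7 = 2 · 3 + 1
  3 = 3 · 1 + 0
gcd(653, 354) = 1.
Track Bezout coefficients alongside the remainders: start with r₀ = 653 = a·1 + b·0 (s = 1, t = 0) and r₁ = 354 = a·0 + b·1 (s = 0, t = 1); each new remainder r_{k+1} = r_{k-1} − q_k·r_k inherits s_{k+1} = s_{k-1} − q_k·s_k, t_{k+1} = t_{k-1} − q_k·t_k, so r_k = a·s_k + b·t_k at every step:
  q = 1: r = 299, s = 1 − 1·0 = 1, t = 0 − 1·1 = -1  (check: 653·1 + 354·(-1) = 299)
  q = 1: r = 55, s = 0 − 1·1 = -1, t = 1 − 1·(-1) = 2  (check: 653·(-1) + 354·2 = 55)
  q = 5: r = 24, s = 1 − 5·(-1) = 6, t = -1 − 5·2 = -11  (check: 653·6 + 354·(-11) = 24)
  q = 2: r = 7, s = -1 − 2·6 = -13, t = 2 − 2·(-11) = 24  (check: 653·(-13) + 354·24 = 7)
  q = 3: r = 3, s = 6 − 3·(-13) = 45, t = -11 − 3·24 = -83  (check: 653·45 + 354·(-83) = 3)
  q = 2: r = 1, s = -13 − 2·45 = -103, t = 24 − 2·(-83) = 190  (check: 653·(-103) + 354·190 = 1)
The row with r = 1 (the gcd) gives the Bezout coefficients s = -103, t = 190.
Result: 653 · (-103) + 354 · (190) = 1.

gcd(653, 354) = 1; s = -103, t = 190 (check: 653·(-103) + 354·190 = 1).


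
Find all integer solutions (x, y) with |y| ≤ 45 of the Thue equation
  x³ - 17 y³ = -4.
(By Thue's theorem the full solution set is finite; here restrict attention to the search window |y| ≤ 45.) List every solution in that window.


The equation is x³ - 17y³ = -4. For fixed y, x³ = 17·y³ − 4, so a solution requires the RHS to be a perfect cube.
Strategy: iterate y from -45 to 45, compute RHS = 17·y³ − 4, and check whether it is a (positive or negative) perfect cube.
Check small values of y:
  y = 0: RHS = -4 is not a perfect cube.
  y = 1: RHS = 13 is not a perfect cube.
  y = -1: RHS = -21 is not a perfect cube.
  y = 2: RHS = 132 is not a perfect cube.
  y = -2: RHS = -140 is not a perfect cube.
  y = 3: RHS = 455 is not a perfect cube.
  y = -3: RHS = -463 is not a perfect cube.
Continuing the search up to |y| = 45 finds no solutions either.
No (x, y) in the scanned range satisfies the equation.

No integer solutions with |y| ≤ 45.


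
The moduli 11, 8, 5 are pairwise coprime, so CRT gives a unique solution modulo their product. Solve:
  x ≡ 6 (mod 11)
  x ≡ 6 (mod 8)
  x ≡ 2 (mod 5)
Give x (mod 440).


Moduli 11, 8, 5 are pairwise coprime; by CRT there is a unique solution modulo M = 11 · 8 · 5 = 440.
Solve pairwise, accumulating the modulus:
  Start with x ≡ 6 (mod 11).
  Combine with x ≡ 6 (mod 8): since gcd(11, 8) = 1, we get a unique residue mod 88.
    Write x = 6 + 11·t and substitute into x ≡ 6 (mod 8): 11·t ≡ 6 − 6 = 0 (mod 8).
    Reduce coefficients mod 8: 3·t ≡ 0 (mod 8).
    The inverse of 3 mod 8 is 3 (since 3·3 = 9 = 1·8 + 1), so t ≡ 3·0 = 0 ≡ 0 (mod 8).
    Then x = 6 + 11·0 = 6, valid modulo lcm(11, 8) = 88: x ≡ 6 (mod 88).
  Combine with x ≡ 2 (mod 5): since gcd(88, 5) = 1, we get a unique residue mod 440.
    Write x = 6 + 88·t and substitute into x ≡ 2 (mod 5): 88·t ≡ 2 − 6 = -4 (mod 5).
    Reduce coefficients mod 5: 3·t ≡ 1 (mod 5).
    The inverse of 3 mod 5 is 2 (since 3·2 = 6 = 1·5 + 1), so t ≡ 2·1 = 2 ≡ 2 (mod 5).
    Then x = 6 + 88·2 = 182, valid modulo lcm(88, 5) = 440: x ≡ 182 (mod 440).
Verify: 182 mod 11 = 6 ✓, 182 mod 8 = 6 ✓, 182 mod 5 = 2 ✓.

x ≡ 182 (mod 440).


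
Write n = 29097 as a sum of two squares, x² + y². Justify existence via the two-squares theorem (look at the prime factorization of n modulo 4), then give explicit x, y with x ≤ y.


Step 1: Factor n = 29097 = 3^2 · 53 · 61.
Step 2: Check the mod-4 condition on each prime factor: 3 ≡ 3 (mod 4), exponent 2 (must be even); 53 ≡ 1 (mod 4), exponent 1; 61 ≡ 1 (mod 4), exponent 1.
All primes ≡ 3 (mod 4) appear to even exponent (or don't appear), so by the two-squares theorem n IS expressible as a sum of two squares.
Step 3: Build a representation. Group n = k² · m with k = 3 and m = 53 · 61 = 3233 (a product of primes ≡ 1 (mod 4)); a representation of m scales to one of n via (k·x)² + (k·y)² = k²(x² + y²). Each prime p ≡ 1 (mod 4) is itself a sum of two squares; find a² by testing p − a² for a perfect square:
  53: 53 − 1² = 52, 53 − 2² = 49 = 7² ⇒ 53 = 2² + 7².
  61: 61 − 1² = 60, 61 − 2² = 57, 61 − 3² = 52, 61 − 4² = 45, 61 − 5² = 36 = 6² ⇒ 61 = 5² + 6².
  Combine using the Brahmagupta–Fibonacci identity (a² + b²)(c² + d²) = (ac − bd)² + (ad + bc)² = (ac + bd)² + (ad − bc)²:
  53 · 61 = 3233: from (2² + 7²)(5² + 6²), take (2·5 − 7·6, 2·6 + 7·5) = (10 − 42, 12 + 35) = (-32, 47); dropping signs (only squares matter) gives (32, 47); check 32² + 47² = 1024 + 2209 = 3233 ✓.
  Scale by k = 3: (3·32, 3·47) = (96, 141).
Step 4: Order so x ≤ y and verify: 96² + 141² = 9216 + 19881 = 29097 = n. ✓

n = 29097 = 96² + 141² (one valid representation with x ≤ y).


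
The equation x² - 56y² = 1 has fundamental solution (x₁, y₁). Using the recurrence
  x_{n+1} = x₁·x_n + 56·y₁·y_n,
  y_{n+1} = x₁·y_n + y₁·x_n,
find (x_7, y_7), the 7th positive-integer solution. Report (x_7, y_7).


Step 1: Find the fundamental solution (x₁, y₁) of x² - 56y² = 1.
  Expand √56 as a continued fraction. a₀ = ⌊√56⌋ = 7; iterate m_{k+1} = d_k·a_k − m_k, d_{k+1} = (56 − m_{k+1}²)/d_k, a_{k+1} = ⌊(a₀ + m_{k+1})/d_{k+1}⌋ (starting m₀ = 0, d₀ = 1), with convergents p_k = a_k·p_{k-1} + p_{k-2}, q_k = a_k·q_{k-1} + q_{k-2} (p₋₁ = 1, q₋₁ = 0):
  k = 0: a₀ = 7; p₀/q₀ = 7/1; p₀² − 56·q₀² = 49 − 56 = -7.
  k = 1: m = 7, d = 7, a = ⌊(7 + 7)/7⌋ = 2; p/q = (2·7 + 1)/(2·1 + 0) = 15/2; p² − 56·q² = 225 − 224 = 1.
  The first convergent with p² − 56·q² = 1 gives the fundamental solution (x₁, y₁) = (15, 2).
Step 2: Apply the recurrence (x_{n+1}, y_{n+1}) = (x₁x_n + 56y₁y_n, x₁y_n + y₁x_n) repeatedly.
  From (x_1, y_1) = (15, 2): x_2 = 15·15 + 56·2·2 = 449; y_2 = 15·2 + 2·15 = 60.
  From (x_2, y_2) = (449, 60): x_3 = 15·449 + 56·2·60 = 13455; y_3 = 15·60 + 2·449 = 1798.
  From (x_3, y_3) = (13455, 1798): x_4 = 15·13455 + 56·2·1798 = 403201; y_4 = 15·1798 + 2·13455 = 53880.
  From (x_4, y_4) = (403201, 53880): x_5 = 15·403201 + 56·2·53880 = 12082575; y_5 = 15·53880 + 2·403201 = 1614602.
  From (x_5, y_5) = (12082575, 1614602): x_6 = 15·12082575 + 56·2·1614602 = 362074049; y_6 = 15·1614602 + 2·12082575 = 48384180.
  From (x_6, y_6) = (362074049, 48384180): x_7 = 15·362074049 + 56·2·48384180 = 10850138895; y_7 = 15·48384180 + 2·362074049 = 1449910798.
Step 3: Verify x_7² - 56·y_7² = 117725514040791821025 - 117725514040791821024 = 1 (should be 1). ✓

(x_1, y_1) = (15, 2); (x_7, y_7) = (10850138895, 1449910798).


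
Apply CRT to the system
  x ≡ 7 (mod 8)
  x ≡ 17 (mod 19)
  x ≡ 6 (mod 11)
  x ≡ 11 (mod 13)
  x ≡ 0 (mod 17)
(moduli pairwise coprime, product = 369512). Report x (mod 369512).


Product of moduli M = 8 · 19 · 11 · 13 · 17 = 369512.
Merge one congruence at a time:
  Start: x ≡ 7 (mod 8).
  Combine with x ≡ 17 (mod 19); new modulus lcm = 152.
    Write x = 7 + 8·t and substitute into x ≡ 17 (mod 19): 8·t ≡ 17 − 7 = 10 (mod 19).
    The inverse of 8 mod 19 is 12 (since 8·12 = 96 = 5·19 + 1), so t ≡ 12·10 = 120 ≡ 6 (mod 19).
    Then x = 7 + 8·6 = 55, valid modulo lcm(8, 19) = 152: x ≡ 55 (mod 152).
  Combine with x ≡ 6 (mod 11); new modulus lcm = 1672.
    Write x = 55 + 152·t and substitute into x ≡ 6 (mod 11): 152·t ≡ 6 − 55 = -49 (mod 11).
    Reduce coefficients mod 11: 9·t ≡ 6 (mod 11).
    The inverse of 9 mod 11 is 5 (since 9·5 = 45 = 4·11 + 1), so t ≡ 5·6 = 30 ≡ 8 (mod 11).
    Then x = 55 + 152·8 = 1271, valid modulo lcm(152, 11) = 1672: x ≡ 1271 (mod 1672).
  Combine with x ≡ 11 (mod 13); new modulus lcm = 21736.
    Write x = 1271 + 1672·t and substitute into x ≡ 11 (mod 13): 1672·t ≡ 11 − 1271 = -1260 (mod 13).
    Reduce coefficients mod 13: 8·t ≡ 1 (mod 13).
    The inverse of 8 mod 13 is 5 (since 8·5 = 40 = 3·13 + 1), so t ≡ 5·1 = 5 ≡ 5 (mod 13).
    Then x = 1271 + 1672·5 = 9631, valid modulo lcm(1672, 13) = 21736: x ≡ 9631 (mod 21736).
  Combine with x ≡ 0 (mod 17); new modulus lcm = 369512.
    Write x = 9631 + 21736·t and substitute into x ≡ 0 (mod 17): 21736·t ≡ 0 − 9631 = -9631 (mod 17).
    Reduce coefficients mod 17: 10·t ≡ 8 (mod 17).
    The inverse of 10 mod 17 is 12 (since 10·12 = 120 = 7·17 + 1), so t ≡ 12·8 = 96 ≡ 11 (mod 17).
    Then x = 9631 + 21736·11 = 248727, valid modulo lcm(21736, 17) = 369512: x ≡ 248727 (mod 369512).
Verify against each original: 248727 mod 8 = 7, 248727 mod 19 = 17, 248727 mod 11 = 6, 248727 mod 13 = 11, 248727 mod 17 = 0.

x ≡ 248727 (mod 369512).
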